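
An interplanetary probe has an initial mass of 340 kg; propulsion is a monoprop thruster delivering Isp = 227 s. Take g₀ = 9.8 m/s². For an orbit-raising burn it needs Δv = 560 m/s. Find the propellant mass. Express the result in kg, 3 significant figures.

propellant mass ≈ 75.7 kg

v_e = Isp · g₀ = 227 × 9.8 = 2224.6 m/s.
Using Δv = v_e ln(m₀/m_f): m₀/m_f = exp(Δv / v_e) = exp(560 / 2224.6) = exp(0.2517) = 1.2862.
m_f = 340 / 1.2862 = 264.345 kg, so propellant = m₀ − m_f = 340 − 264.345 = 75.655 kg.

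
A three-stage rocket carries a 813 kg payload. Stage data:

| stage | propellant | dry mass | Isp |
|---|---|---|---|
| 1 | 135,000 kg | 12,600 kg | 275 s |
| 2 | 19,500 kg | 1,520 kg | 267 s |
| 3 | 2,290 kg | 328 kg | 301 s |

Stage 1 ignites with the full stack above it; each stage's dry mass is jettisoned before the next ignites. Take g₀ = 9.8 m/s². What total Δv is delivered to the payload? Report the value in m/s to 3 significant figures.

Δv ≈ 11600 m/s

Ignition mass of stage 1 = 135,000+12,600 + 19,500+1,520 + 2,290+328 + 813 = 172,051 kg.
Stage 1: m₀ = 172,051 kg, m_f = 172,051 − 135,000 = 37,051 kg; Δv = 275×9.8×ln(4.644) = 2695.0×1.5355 ≈ 4138 m/s.
Stage 2: m₀ = 24,451 kg, m_f = 24,451 − 19,500 = 4,951 kg; Δv = 267×9.8×ln(4.939) = 2616.6×1.5971 ≈ 4179 m/s.
Stage 3: m₀ = 3,431 kg, m_f = 3,431 − 2,290 = 1,141 kg; Δv = 301×9.8×ln(3.007) = 2949.8×1.1009 ≈ 3248 m/s.
Total Δv = 4138 + 4179 + 3248 = 11565 m/s.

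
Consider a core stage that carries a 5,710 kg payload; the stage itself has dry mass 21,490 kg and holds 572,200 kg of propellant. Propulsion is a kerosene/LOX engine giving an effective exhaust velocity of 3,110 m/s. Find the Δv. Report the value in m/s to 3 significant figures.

m₀ = payload + dry + propellant = 5,710 + 21,490 + 572,200 = 599,400 kg.
m_f = payload + dry = 5,710 + 21,490 = 27,200 kg.
Rocket equation: Δv = v_e · ln(m₀/m_f) = 3110.0 × ln(22.04) = 3110.0 × 3.0927 ≈ 9618.3 m/s.

Δv ≈ 9620 m/s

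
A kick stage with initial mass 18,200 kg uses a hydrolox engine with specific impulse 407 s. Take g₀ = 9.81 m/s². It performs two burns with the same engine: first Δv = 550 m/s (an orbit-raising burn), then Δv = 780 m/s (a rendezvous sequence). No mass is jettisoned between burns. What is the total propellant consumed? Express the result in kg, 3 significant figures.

v_e = Isp · g₀ = 407 × 9.81 = 3992.7 m/s.
After the first burn: m = 18200 × exp(−550/3992.7) = 18200 × 0.87131 = 15,857.8 kg.
After the second burn: m = 15,857.8 × exp(−780/3992.7) = 15,857.8 × 0.82254 = 13,043.7 kg.
Total propellant = m₀ − m_final = 18200 − 13,043.7 = 5,156.3 kg.

total propellant consumed ≈ 5160 kg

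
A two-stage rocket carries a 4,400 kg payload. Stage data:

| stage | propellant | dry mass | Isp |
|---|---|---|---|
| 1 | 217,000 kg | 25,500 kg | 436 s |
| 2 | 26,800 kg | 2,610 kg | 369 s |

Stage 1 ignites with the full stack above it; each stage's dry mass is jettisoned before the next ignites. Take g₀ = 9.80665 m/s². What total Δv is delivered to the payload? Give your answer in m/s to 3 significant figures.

Δv ≈ 12300 m/s

Ignition mass of stage 1 = 217,000+25,500 + 26,800+2,610 + 4,400 = 276,310 kg.
Stage 1: m₀ = 276,310 kg, m_f = 276,310 − 217,000 = 59,310 kg; Δv = 436×9.80665×ln(4.659) = 4275.7×1.5387 ≈ 6579 m/s.
Stage 2: m₀ = 33,810 kg, m_f = 33,810 − 26,800 = 7,010 kg; Δv = 369×9.80665×ln(4.823) = 3618.7×1.5734 ≈ 5694 m/s.
Total Δv = 6579 + 5694 = 12273 m/s.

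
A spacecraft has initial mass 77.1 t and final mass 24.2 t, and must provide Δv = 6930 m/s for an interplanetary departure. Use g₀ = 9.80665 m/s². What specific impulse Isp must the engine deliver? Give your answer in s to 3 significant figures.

ln(m₀/m_f) = ln(77100/24200) = ln(3.186) = 1.1588.
v_e = Δv / ln(m₀/m_f) = 6930 / 1.1588 = 5980.6 m/s.
Isp = v_e / g₀ = 5980.6 / 9.80665 = 609.8 s.

Isp ≈ 610 s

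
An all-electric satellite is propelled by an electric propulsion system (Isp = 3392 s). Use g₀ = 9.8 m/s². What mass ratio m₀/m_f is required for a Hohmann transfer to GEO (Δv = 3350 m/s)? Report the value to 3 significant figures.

mass ratio ≈ 1.11

v_e = Isp · g₀ = 3392 × 9.8 = 33241.6 m/s.
m₀/m_f = exp(Δv / v_e) = exp(3350 / 33241.6) = exp(0.1008) = 1.1060.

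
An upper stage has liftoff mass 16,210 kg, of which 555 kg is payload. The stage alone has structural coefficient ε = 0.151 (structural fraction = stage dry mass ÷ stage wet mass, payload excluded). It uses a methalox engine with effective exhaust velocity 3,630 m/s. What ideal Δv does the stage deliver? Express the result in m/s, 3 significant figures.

Δv ≈ 6220 m/s

Stage wet mass = m₀ − payload = 16,210 − 555 = 15,655 kg.
Stage dry mass = ε × stage wet mass = 0.151 × 15,655 = 2,363.91 kg.
Burnout mass m_f = stage dry + payload = 2,363.91 + 555 = 2,918.91 kg.
Rocket equation: Δv = v_e · ln(16,210/2,918.91) = 3630.0 × ln(5.553) = 3630.0 × 1.7144 ≈ 6223 m/s.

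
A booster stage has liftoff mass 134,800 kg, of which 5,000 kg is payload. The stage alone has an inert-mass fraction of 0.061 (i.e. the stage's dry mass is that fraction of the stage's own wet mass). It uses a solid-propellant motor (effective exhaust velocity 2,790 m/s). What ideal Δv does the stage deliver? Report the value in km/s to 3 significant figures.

Δv ≈ 6.54 km/s

Stage wet mass = m₀ − payload = 134,800 − 5,000 = 129,800 kg.
Stage dry mass = ε × stage wet mass = 0.061 × 129,800 = 7,917.8 kg.
Burnout mass m_f = stage dry + payload = 7,917.8 + 5,000 = 12,917.8 kg.
By the Tsiolkovsky rocket equation, Δv = v_e · ln(134,800/12,917.8) = 2790.0 × ln(10.44) = 2790.0 × 2.3452 ≈ 6543 m/s.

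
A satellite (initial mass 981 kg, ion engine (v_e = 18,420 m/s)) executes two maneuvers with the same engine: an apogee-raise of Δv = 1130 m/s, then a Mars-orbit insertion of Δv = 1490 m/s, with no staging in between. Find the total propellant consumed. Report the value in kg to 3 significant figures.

After the first burn: m = 981 × exp(−1130/18420.0) = 981 × 0.94050 = 922.631 kg.
After the second burn: m = 922.631 × exp(−1490/18420.0) = 922.631 × 0.92229 = 850.933 kg.
Total propellant = m₀ − m_final = 981 − 850.933 = 130.067 kg.

total propellant consumed ≈ 130 kg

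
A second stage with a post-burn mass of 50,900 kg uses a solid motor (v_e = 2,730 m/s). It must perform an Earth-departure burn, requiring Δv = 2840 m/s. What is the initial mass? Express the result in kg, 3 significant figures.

initial mass ≈ 144000 kg

m₀/m_f = exp(Δv / v_e) = exp(2840 / 2730.0) = exp(1.0403) = 2.8300.
m₀ = m_f × 2.8300 = 50,900 × 2.8300 = 144,047 kg.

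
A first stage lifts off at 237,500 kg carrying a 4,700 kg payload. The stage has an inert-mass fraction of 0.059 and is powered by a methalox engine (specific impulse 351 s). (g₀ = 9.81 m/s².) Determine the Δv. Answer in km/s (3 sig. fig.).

Stage wet mass = m₀ − payload = 237,500 − 4,700 = 232,800 kg.
Stage dry mass = ε × stage wet mass = 0.059 × 232,800 = 13,735.2 kg.
Burnout mass m_f = stage dry + payload = 13,735.2 + 4,700 = 18,435.2 kg.
v_e = Isp · g₀ = 351 × 9.81 = 3443.3 m/s.
Rocket equation: Δv = v_e · ln(237,500/18,435.2) = 3443.3 × ln(12.88) = 3443.3 × 2.5559 ≈ 8801 m/s.

Δv ≈ 8.80 km/s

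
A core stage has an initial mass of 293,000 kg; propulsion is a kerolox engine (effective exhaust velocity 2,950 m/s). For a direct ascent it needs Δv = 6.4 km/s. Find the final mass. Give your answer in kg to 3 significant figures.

final mass ≈ 33500 kg

m₀/m_f = exp(Δv / v_e) = exp(6400 / 2950.0) = exp(2.1695) = 8.7538.
m_f = m₀ / 8.7538 = 293,000 / 8.7538 = 33,471.2 kg.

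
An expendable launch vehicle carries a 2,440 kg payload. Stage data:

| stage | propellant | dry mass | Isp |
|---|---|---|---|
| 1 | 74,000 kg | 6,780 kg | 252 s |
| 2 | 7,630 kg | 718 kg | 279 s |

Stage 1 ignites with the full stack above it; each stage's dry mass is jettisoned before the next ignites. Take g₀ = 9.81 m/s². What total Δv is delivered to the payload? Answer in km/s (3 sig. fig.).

Δv ≈ 7.44 km/s

Ignition mass of stage 1 = 74,000+6,780 + 7,630+718 + 2,440 = 91,568 kg.
Stage 1: m₀ = 91,568 kg, m_f = 91,568 − 74,000 = 17,568 kg; Δv = 252×9.81×ln(5.212) = 2472.1×1.6510 ≈ 4081 m/s.
Stage 2: m₀ = 10,788 kg, m_f = 10,788 − 7,630 = 3,158 kg; Δv = 279×9.81×ln(3.416) = 2737.0×1.2285 ≈ 3362 m/s.
Total Δv = 4081 + 3362 = 7443 m/s.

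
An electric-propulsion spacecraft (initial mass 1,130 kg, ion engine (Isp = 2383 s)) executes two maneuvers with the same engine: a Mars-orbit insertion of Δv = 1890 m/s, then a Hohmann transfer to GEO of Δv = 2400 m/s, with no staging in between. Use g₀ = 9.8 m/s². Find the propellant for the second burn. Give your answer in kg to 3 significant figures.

v_e = Isp · g₀ = 2383 × 9.8 = 23353.4 m/s.
After the first burn: m = 1130 × exp(−1890/23353.4) = 1130 × 0.92226 = 1,042.15 kg.
After the second burn: m = 1,042.15 × exp(−2400/23353.4) = 1,042.15 × 0.90234 = 940.374 kg.
Second-burn propellant = 1,042.15 − 940.374 = 101.776 kg.

propellant for the second burn ≈ 102 kg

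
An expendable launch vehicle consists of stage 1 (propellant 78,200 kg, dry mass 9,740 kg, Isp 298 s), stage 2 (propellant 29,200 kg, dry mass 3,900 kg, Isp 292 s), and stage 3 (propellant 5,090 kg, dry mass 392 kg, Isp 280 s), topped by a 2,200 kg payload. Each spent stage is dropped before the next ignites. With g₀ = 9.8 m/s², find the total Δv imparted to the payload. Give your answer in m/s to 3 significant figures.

Δv ≈ 9310 m/s

Ignition mass of stage 1 = 78,200+9,740 + 29,200+3,900 + 5,090+392 + 2,200 = 128,722 kg.
Stage 1: m₀ = 128,722 kg, m_f = 128,722 − 78,200 = 50,522 kg; Δv = 298×9.8×ln(2.548) = 2920.4×0.9352 ≈ 2731 m/s.
Stage 2: m₀ = 40,782 kg, m_f = 40,782 − 29,200 = 11,582 kg; Δv = 292×9.8×ln(3.521) = 2861.6×1.2588 ≈ 3602 m/s.
Stage 3: m₀ = 7,682 kg, m_f = 7,682 − 5,090 = 2,592 kg; Δv = 280×9.8×ln(2.964) = 2744.0×1.0865 ≈ 2981 m/s.
Total Δv = 2731 + 3602 + 2981 = 9314 m/s.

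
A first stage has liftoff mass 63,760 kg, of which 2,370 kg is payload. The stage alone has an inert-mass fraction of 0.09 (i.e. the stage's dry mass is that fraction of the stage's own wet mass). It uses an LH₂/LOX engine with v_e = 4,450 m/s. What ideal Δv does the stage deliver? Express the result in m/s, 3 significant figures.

Δv ≈ 9300 m/s

Stage wet mass = m₀ − payload = 63,760 − 2,370 = 61,390 kg.
Stage dry mass = ε × stage wet mass = 0.09 × 61,390 = 5,525.1 kg.
Burnout mass m_f = stage dry + payload = 5,525.1 + 2,370 = 7,895.1 kg.
Using Δv = v_e ln(m₀/m_f): Δv = v_e · ln(63,760/7,895.1) = 4450.0 × ln(8.076) = 4450.0 × 2.0889 ≈ 9296 m/s.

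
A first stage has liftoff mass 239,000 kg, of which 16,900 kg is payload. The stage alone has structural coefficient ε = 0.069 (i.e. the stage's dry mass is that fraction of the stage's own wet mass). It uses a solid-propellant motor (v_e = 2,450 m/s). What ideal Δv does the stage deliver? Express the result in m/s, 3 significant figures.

Stage wet mass = m₀ − payload = 239,000 − 16,900 = 222,100 kg.
Stage dry mass = ε × stage wet mass = 0.069 × 222,100 = 15,324.9 kg.
Burnout mass m_f = stage dry + payload = 15,324.9 + 16,900 = 32,224.9 kg.
Using Δv = v_e ln(m₀/m_f): Δv = v_e · ln(239,000/32,224.9) = 2450.0 × ln(7.417) = 2450.0 × 2.0037 ≈ 4909 m/s.

Δv ≈ 4910 m/s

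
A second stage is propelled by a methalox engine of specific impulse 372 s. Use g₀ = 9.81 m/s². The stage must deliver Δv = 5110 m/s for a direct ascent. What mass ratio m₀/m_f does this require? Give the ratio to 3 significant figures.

v_e = Isp · g₀ = 372 × 9.81 = 3649.3 m/s.
Rocket equation: m₀/m_f = exp(Δv / v_e) = exp(5110 / 3649.3) = exp(1.4003) = 4.0563.

mass ratio ≈ 4.06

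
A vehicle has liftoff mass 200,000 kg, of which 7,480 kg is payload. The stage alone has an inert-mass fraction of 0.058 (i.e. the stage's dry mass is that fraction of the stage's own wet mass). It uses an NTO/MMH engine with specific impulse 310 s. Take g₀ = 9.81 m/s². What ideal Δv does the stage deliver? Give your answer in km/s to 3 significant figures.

Δv ≈ 7.22 km/s

Stage wet mass = m₀ − payload = 200,000 − 7,480 = 192,520 kg.
Stage dry mass = ε × stage wet mass = 0.058 × 192,520 = 11,166.2 kg.
Burnout mass m_f = stage dry + payload = 11,166.2 + 7,480 = 18,646.2 kg.
v_e = Isp · g₀ = 310 × 9.81 = 3041.1 m/s.
Using Δv = v_e ln(m₀/m_f): Δv = v_e · ln(200,000/18,646.2) = 3041.1 × ln(10.73) = 3041.1 × 2.3727 ≈ 7216 m/s.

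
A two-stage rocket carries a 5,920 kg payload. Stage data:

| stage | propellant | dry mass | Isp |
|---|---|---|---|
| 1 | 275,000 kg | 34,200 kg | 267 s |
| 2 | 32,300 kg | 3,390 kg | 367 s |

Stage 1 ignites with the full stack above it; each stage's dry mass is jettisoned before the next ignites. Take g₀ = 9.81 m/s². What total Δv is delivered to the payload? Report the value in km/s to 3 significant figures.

Δv ≈ 9.40 km/s

Ignition mass of stage 1 = 275,000+34,200 + 32,300+3,390 + 5,920 = 350,810 kg.
Stage 1: m₀ = 350,810 kg, m_f = 350,810 − 275,000 = 75,810 kg; Δv = 267×9.81×ln(4.627) = 2619.3×1.5320 ≈ 4013 m/s.
Stage 2: m₀ = 41,610 kg, m_f = 41,610 − 32,300 = 9,310 kg; Δv = 367×9.81×ln(4.469) = 3600.3×1.4973 ≈ 5391 m/s.
Total Δv = 4013 + 5391 = 9404 m/s.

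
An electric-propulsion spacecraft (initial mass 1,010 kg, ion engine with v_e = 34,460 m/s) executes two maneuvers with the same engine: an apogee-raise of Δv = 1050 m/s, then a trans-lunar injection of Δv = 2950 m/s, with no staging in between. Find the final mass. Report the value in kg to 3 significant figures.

After the first burn: m = 1010 × exp(−1050/34460.0) = 1010 × 0.96999 = 979.69 kg.
After the second burn: m = 979.69 × exp(−2950/34460.0) = 979.69 × 0.91796 = 899.316 kg.

final mass ≈ 899 kg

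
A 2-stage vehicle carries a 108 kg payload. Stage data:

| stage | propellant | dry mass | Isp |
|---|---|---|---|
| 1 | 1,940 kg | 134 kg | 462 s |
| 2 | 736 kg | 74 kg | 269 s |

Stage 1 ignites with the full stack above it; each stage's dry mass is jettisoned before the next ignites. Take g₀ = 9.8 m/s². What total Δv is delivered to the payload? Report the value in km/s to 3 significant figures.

Δv ≈ 9.00 km/s

Ignition mass of stage 1 = 1,940+134 + 736+74 + 108 = 2,992 kg.
Stage 1: m₀ = 2,992 kg, m_f = 2,992 − 1,940 = 1,052 kg; Δv = 462×9.8×ln(2.844) = 4527.6×1.0452 ≈ 4732 m/s.
Stage 2: m₀ = 918 kg, m_f = 918 − 736 = 182 kg; Δv = 269×9.8×ln(5.044) = 2636.2×1.6182 ≈ 4266 m/s.
Total Δv = 4732 + 4266 = 8998 m/s.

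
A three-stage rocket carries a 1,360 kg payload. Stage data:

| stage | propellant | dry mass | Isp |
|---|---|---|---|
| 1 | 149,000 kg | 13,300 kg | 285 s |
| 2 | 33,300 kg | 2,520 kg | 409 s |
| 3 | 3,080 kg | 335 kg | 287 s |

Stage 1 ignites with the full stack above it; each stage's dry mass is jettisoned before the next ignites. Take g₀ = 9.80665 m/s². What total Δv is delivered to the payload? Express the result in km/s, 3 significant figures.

Ignition mass of stage 1 = 149,000+13,300 + 33,300+2,520 + 3,080+335 + 1,360 = 202,895 kg.
Stage 1: m₀ = 202,895 kg, m_f = 202,895 − 149,000 = 53,895 kg; Δv = 285×9.80665×ln(3.765) = 2794.9×1.3257 ≈ 3705 m/s.
Stage 2: m₀ = 40,595 kg, m_f = 40,595 − 33,300 = 7,295 kg; Δv = 409×9.80665×ln(5.565) = 4010.9×1.7165 ≈ 6885 m/s.
Stage 3: m₀ = 4,775 kg, m_f = 4,775 − 3,080 = 1,695 kg; Δv = 287×9.80665×ln(2.817) = 2814.5×1.0357 ≈ 2915 m/s.
Total Δv = 3705 + 6885 + 2915 = 13505 m/s.

Δv ≈ 13.5 km/s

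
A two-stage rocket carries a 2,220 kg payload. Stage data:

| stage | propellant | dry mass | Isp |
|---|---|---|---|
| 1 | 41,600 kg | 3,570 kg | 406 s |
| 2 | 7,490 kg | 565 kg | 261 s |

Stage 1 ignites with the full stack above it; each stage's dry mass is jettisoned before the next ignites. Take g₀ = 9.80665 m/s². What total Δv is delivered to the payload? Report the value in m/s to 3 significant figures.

Ignition mass of stage 1 = 41,600+3,570 + 7,490+565 + 2,220 = 55,445 kg.
Stage 1: m₀ = 55,445 kg, m_f = 55,445 − 41,600 = 13,845 kg; Δv = 406×9.80665×ln(4.005) = 3981.5×1.3875 ≈ 5524 m/s.
Stage 2: m₀ = 10,275 kg, m_f = 10,275 − 7,490 = 2,785 kg; Δv = 261×9.80665×ln(3.689) = 2559.5×1.3055 ≈ 3341 m/s.
Total Δv = 5524 + 3341 = 8865 m/s.

Δv ≈ 8870 m/s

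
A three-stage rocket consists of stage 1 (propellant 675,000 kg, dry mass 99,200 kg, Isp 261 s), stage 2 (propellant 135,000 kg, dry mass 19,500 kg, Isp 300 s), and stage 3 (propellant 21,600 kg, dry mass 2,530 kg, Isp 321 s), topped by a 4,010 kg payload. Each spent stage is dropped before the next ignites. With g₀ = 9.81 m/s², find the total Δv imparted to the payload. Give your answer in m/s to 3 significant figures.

Δv ≈ 11700 m/s

Ignition mass of stage 1 = 675,000+99,200 + 135,000+19,500 + 21,600+2,530 + 4,010 = 956,840 kg.
Stage 1: m₀ = 956,840 kg, m_f = 956,840 − 675,000 = 281,840 kg; Δv = 261×9.81×ln(3.395) = 2560.4×1.2223 ≈ 3130 m/s.
Stage 2: m₀ = 182,640 kg, m_f = 182,640 − 135,000 = 47,640 kg; Δv = 300×9.81×ln(3.834) = 2943.0×1.3438 ≈ 3955 m/s.
Stage 3: m₀ = 28,140 kg, m_f = 28,140 − 21,600 = 6,540 kg; Δv = 321×9.81×ln(4.303) = 3149.0×1.4593 ≈ 4595 m/s.
Total Δv = 3130 + 3955 + 4595 = 11680 m/s.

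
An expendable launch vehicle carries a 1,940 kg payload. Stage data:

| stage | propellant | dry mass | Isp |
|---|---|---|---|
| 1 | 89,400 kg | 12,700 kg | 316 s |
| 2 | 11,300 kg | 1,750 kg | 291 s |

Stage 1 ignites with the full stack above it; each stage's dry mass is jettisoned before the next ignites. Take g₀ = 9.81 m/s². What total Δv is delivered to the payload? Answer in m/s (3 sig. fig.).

Δv ≈ 8470 m/s

Ignition mass of stage 1 = 89,400+12,700 + 11,300+1,750 + 1,940 = 117,090 kg.
Stage 1: m₀ = 117,090 kg, m_f = 117,090 − 89,400 = 27,690 kg; Δv = 316×9.81×ln(4.229) = 3100.0×1.4419 ≈ 4470 m/s.
Stage 2: m₀ = 14,990 kg, m_f = 14,990 − 11,300 = 3,690 kg; Δv = 291×9.81×ln(4.062) = 2854.7×1.4018 ≈ 4002 m/s.
Total Δv = 4470 + 4002 = 8472 m/s.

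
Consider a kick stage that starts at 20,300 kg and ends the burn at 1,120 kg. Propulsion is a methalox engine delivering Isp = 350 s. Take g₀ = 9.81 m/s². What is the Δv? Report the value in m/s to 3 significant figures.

Δv ≈ 9950 m/s

v_e = Isp · g₀ = 350 × 9.81 = 3433.5 m/s.
Δv = v_e · ln(m₀/m_f) = 3433.5 × ln(18.12) = 3433.5 × 2.8973 ≈ 9947.9 m/s.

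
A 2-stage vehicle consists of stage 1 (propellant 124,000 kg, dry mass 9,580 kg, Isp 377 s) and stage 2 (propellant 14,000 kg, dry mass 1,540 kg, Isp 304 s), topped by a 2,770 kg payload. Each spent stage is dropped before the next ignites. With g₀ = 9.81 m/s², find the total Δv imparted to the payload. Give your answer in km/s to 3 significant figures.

Δv ≈ 10.6 km/s

Ignition mass of stage 1 = 124,000+9,580 + 14,000+1,540 + 2,770 = 151,890 kg.
Stage 1: m₀ = 151,890 kg, m_f = 151,890 − 124,000 = 27,890 kg; Δv = 377×9.81×ln(5.446) = 3698.4×1.6949 ≈ 6268 m/s.
Stage 2: m₀ = 18,310 kg, m_f = 18,310 − 14,000 = 4,310 kg; Δv = 304×9.81×ln(4.248) = 2982.2×1.4465 ≈ 4314 m/s.
Total Δv = 6268 + 4314 = 10582 m/s.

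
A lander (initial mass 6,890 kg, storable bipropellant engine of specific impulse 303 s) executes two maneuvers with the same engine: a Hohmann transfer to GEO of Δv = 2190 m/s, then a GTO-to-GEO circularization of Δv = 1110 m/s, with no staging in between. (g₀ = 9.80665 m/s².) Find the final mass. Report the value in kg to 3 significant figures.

final mass ≈ 2270 kg

v_e = Isp · g₀ = 303 × 9.80665 = 2971.4 m/s.
After the first burn: m = 6890 × exp(−2190/2971.4) = 6890 × 0.47854 = 3,297.14 kg.
After the second burn: m = 3,297.14 × exp(−1110/2971.4) = 3,297.14 × 0.68828 = 2,269.36 kg.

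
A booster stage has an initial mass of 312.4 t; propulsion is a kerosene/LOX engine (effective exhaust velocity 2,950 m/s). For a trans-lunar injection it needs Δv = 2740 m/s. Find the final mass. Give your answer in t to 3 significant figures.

final mass ≈ 123 t

From the ideal rocket equation, m₀/m_f = exp(Δv / v_e) = exp(2740 / 2950.0) = exp(0.9288) = 2.5315.
m_f = m₀ / 2.5315 = 312.4 / 2.5315 = 123.405 t.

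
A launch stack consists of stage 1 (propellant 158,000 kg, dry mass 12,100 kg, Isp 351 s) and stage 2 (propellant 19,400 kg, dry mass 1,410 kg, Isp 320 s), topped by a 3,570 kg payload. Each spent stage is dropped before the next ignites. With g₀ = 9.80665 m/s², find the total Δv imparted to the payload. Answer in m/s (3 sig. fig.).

Δv ≈ 10700 m/s

Ignition mass of stage 1 = 158,000+12,100 + 19,400+1,410 + 3,570 = 194,480 kg.
Stage 1: m₀ = 194,480 kg, m_f = 194,480 − 158,000 = 36,480 kg; Δv = 351×9.80665×ln(5.331) = 3442.1×1.6736 ≈ 5761 m/s.
Stage 2: m₀ = 24,380 kg, m_f = 24,380 − 19,400 = 4,980 kg; Δv = 320×9.80665×ln(4.896) = 3138.1×1.5883 ≈ 4984 m/s.
Total Δv = 5761 + 4984 = 10745 m/s.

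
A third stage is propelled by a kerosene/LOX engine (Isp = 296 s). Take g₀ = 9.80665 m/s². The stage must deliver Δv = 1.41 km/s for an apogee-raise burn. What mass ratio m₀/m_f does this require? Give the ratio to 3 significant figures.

v_e = Isp · g₀ = 296 × 9.80665 = 2902.8 m/s.
m₀/m_f = exp(Δv / v_e) = exp(1410 / 2902.8) = exp(0.4857) = 1.6254.

mass ratio ≈ 1.63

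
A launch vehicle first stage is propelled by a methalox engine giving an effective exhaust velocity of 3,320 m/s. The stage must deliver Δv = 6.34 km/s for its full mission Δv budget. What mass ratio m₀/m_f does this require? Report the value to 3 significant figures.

mass ratio ≈ 6.75

Rocket equation: m₀/m_f = exp(Δv / v_e) = exp(6340 / 3320.0) = exp(1.9096) = 6.7506.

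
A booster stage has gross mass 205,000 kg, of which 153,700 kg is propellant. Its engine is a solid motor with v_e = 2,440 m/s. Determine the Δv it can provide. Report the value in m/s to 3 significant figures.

m_f = m₀ − m_prop = 205,000 − 153,700 = 51,300 kg.
Δv = v_e · ln(m₀/m_f) = 2440.0 × ln(3.996) = 2440.0 × 1.3853 ≈ 3380.2 m/s.

Δv ≈ 3380 m/s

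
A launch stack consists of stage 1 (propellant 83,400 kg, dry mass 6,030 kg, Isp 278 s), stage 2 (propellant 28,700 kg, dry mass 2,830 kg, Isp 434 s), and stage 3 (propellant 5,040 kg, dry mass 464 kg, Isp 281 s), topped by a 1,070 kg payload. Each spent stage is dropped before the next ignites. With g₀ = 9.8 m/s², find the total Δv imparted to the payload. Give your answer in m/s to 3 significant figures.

Δv ≈ 12800 m/s

Ignition mass of stage 1 = 83,400+6,030 + 28,700+2,830 + 5,040+464 + 1,070 = 127,534 kg.
Stage 1: m₀ = 127,534 kg, m_f = 127,534 − 83,400 = 44,134 kg; Δv = 278×9.8×ln(2.89) = 2724.4×1.0612 ≈ 2891 m/s.
Stage 2: m₀ = 38,104 kg, m_f = 38,104 − 28,700 = 9,404 kg; Δv = 434×9.8×ln(4.052) = 4253.2×1.3992 ≈ 5951 m/s.
Stage 3: m₀ = 6,574 kg, m_f = 6,574 − 5,040 = 1,534 kg; Δv = 281×9.8×ln(4.286) = 2753.8×1.4552 ≈ 4007 m/s.
Total Δv = 2891 + 5951 + 4007 = 12849 m/s.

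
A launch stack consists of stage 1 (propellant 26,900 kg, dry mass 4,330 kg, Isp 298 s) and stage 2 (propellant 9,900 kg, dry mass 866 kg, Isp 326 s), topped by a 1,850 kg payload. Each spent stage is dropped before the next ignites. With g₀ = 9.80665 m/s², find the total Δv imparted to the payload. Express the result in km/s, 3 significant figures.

Ignition mass of stage 1 = 26,900+4,330 + 9,900+866 + 1,850 = 43,846 kg.
Stage 1: m₀ = 43,846 kg, m_f = 43,846 − 26,900 = 16,946 kg; Δv = 298×9.80665×ln(2.587) = 2922.4×0.9507 ≈ 2778 m/s.
Stage 2: m₀ = 12,616 kg, m_f = 12,616 − 9,900 = 2,716 kg; Δv = 326×9.80665×ln(4.645) = 3197.0×1.5358 ≈ 4910 m/s.
Total Δv = 2778 + 4910 = 7688 m/s.

Δv ≈ 7.69 km/s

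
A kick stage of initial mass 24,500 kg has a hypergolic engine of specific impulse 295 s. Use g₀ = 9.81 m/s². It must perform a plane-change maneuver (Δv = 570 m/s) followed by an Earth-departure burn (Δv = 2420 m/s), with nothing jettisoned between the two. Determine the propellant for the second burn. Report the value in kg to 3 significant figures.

v_e = Isp · g₀ = 295 × 9.81 = 2894.0 m/s.
After the first burn: m = 24500 × exp(−570/2894.0) = 24500 × 0.82122 = 20,119.9 kg.
After the second burn: m = 20,119.9 × exp(−2420/2894.0) = 20,119.9 × 0.43334 = 8,718.76 kg.
Second-burn propellant = 20,119.9 − 8,718.76 = 11,401.14 kg.

propellant for the second burn ≈ 11400 kg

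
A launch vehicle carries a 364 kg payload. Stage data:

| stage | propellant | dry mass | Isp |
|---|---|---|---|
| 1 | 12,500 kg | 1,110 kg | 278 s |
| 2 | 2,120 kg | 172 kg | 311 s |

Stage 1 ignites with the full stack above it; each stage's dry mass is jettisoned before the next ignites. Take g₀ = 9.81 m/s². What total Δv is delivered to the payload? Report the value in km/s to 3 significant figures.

Δv ≈ 8.87 km/s

Ignition mass of stage 1 = 12,500+1,110 + 2,120+172 + 364 = 16,266 kg.
Stage 1: m₀ = 16,266 kg, m_f = 16,266 − 12,500 = 3,766 kg; Δv = 278×9.81×ln(4.319) = 2727.2×1.4631 ≈ 3990 m/s.
Stage 2: m₀ = 2,656 kg, m_f = 2,656 − 2,120 = 536 kg; Δv = 311×9.81×ln(4.955) = 3050.9×1.6004 ≈ 4883 m/s.
Total Δv = 3990 + 4883 = 8873 m/s.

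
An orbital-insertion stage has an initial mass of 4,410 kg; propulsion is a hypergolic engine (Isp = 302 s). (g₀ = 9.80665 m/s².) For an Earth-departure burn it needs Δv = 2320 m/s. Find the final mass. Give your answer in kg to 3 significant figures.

final mass ≈ 2010 kg

v_e = Isp · g₀ = 302 × 9.80665 = 2961.6 m/s.
m₀/m_f = exp(Δv / v_e) = exp(2320 / 2961.6) = exp(0.7834) = 2.1888.
m_f = m₀ / 2.1888 = 4,410 / 2.1888 = 2,014.8 kg.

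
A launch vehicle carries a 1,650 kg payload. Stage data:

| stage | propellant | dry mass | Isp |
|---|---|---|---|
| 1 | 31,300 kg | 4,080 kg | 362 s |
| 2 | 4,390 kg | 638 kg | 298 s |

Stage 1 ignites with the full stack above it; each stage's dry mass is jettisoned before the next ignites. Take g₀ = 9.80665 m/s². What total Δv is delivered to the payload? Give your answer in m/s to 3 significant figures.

Ignition mass of stage 1 = 31,300+4,080 + 4,390+638 + 1,650 = 42,058 kg.
Stage 1: m₀ = 42,058 kg, m_f = 42,058 − 31,300 = 10,758 kg; Δv = 362×9.80665×ln(3.909) = 3550.0×1.3634 ≈ 4840 m/s.
Stage 2: m₀ = 6,678 kg, m_f = 6,678 − 4,390 = 2,288 kg; Δv = 298×9.80665×ln(2.919) = 2922.4×1.0711 ≈ 3130 m/s.
Total Δv = 4840 + 3130 = 7970 m/s.

Δv ≈ 7970 m/s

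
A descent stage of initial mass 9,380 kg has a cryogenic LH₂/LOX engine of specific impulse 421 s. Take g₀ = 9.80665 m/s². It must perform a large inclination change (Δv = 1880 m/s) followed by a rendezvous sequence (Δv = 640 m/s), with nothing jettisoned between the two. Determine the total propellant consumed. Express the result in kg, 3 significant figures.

v_e = Isp · g₀ = 421 × 9.80665 = 4128.6 m/s.
After the first burn: m = 9380 × exp(−1880/4128.6) = 9380 × 0.63422 = 5,948.98 kg.
After the second burn: m = 5,948.98 × exp(−640/4128.6) = 5,948.98 × 0.85640 = 5,094.71 kg.
Total propellant = m₀ − m_final = 9380 − 5,094.71 = 4,285.29 kg.

total propellant consumed ≈ 4290 kg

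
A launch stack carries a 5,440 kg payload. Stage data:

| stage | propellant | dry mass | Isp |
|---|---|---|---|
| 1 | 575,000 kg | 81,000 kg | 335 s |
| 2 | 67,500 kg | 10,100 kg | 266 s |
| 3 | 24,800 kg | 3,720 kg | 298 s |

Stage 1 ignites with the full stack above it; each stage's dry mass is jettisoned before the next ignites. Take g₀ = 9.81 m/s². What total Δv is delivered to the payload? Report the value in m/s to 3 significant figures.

Δv ≈ 10800 m/s

Ignition mass of stage 1 = 575,000+81,000 + 67,500+10,100 + 24,800+3,720 + 5,440 = 767,560 kg.
Stage 1: m₀ = 767,560 kg, m_f = 767,560 − 575,000 = 192,560 kg; Δv = 335×9.81×ln(3.986) = 3286.4×1.3828 ≈ 4544 m/s.
Stage 2: m₀ = 111,560 kg, m_f = 111,560 − 67,500 = 44,060 kg; Δv = 266×9.81×ln(2.532) = 2609.5×0.9290 ≈ 2424 m/s.
Stage 3: m₀ = 33,960 kg, m_f = 33,960 − 24,800 = 9,160 kg; Δv = 298×9.81×ln(3.707) = 2923.4×1.3103 ≈ 3831 m/s.
Total Δv = 4544 + 2424 + 3831 = 10799 m/s.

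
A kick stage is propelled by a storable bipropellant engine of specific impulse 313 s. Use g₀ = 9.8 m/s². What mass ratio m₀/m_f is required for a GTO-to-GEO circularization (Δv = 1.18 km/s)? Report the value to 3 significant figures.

v_e = Isp · g₀ = 313 × 9.8 = 3067.4 m/s.
Using Δv = v_e ln(m₀/m_f): m₀/m_f = exp(Δv / v_e) = exp(1180 / 3067.4) = exp(0.3847) = 1.4692.

mass ratio ≈ 1.47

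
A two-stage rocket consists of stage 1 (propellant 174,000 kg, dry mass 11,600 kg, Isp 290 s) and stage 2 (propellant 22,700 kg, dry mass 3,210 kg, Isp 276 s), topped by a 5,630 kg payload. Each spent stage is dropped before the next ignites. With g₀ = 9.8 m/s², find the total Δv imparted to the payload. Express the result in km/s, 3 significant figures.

Ignition mass of stage 1 = 174,000+11,600 + 22,700+3,210 + 5,630 = 217,140 kg.
Stage 1: m₀ = 217,140 kg, m_f = 217,140 − 174,000 = 43,140 kg; Δv = 290×9.8×ln(5.033) = 2842.0×1.6161 ≈ 4593 m/s.
Stage 2: m₀ = 31,540 kg, m_f = 31,540 − 22,700 = 8,840 kg; Δv = 276×9.8×ln(3.568) = 2704.8×1.2720 ≈ 3440 m/s.
Total Δv = 4593 + 3440 = 8033 m/s.

Δv ≈ 8.03 km/s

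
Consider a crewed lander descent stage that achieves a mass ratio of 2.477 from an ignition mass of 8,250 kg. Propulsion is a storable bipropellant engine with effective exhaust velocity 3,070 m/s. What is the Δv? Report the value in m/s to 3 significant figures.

By the Tsiolkovsky rocket equation, Δv = v_e · ln(2.477) = 3070.0 × 0.9070 ≈ 2784.6 m/s.

Δv ≈ 2780 m/s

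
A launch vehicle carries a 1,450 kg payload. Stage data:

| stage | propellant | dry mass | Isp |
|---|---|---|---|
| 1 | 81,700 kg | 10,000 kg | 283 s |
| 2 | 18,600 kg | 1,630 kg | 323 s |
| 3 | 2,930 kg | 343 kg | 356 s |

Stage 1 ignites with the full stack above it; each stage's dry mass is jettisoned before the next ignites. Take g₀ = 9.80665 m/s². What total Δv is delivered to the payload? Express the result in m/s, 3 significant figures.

Ignition mass of stage 1 = 81,700+10,000 + 18,600+1,630 + 2,930+343 + 1,450 = 116,653 kg.
Stage 1: m₀ = 116,653 kg, m_f = 116,653 − 81,700 = 34,953 kg; Δv = 283×9.80665×ln(3.337) = 2775.3×1.2052 ≈ 3345 m/s.
Stage 2: m₀ = 24,953 kg, m_f = 24,953 − 18,600 = 6,353 kg; Δv = 323×9.80665×ln(3.928) = 3167.5×1.3681 ≈ 4333 m/s.
Stage 3: m₀ = 4,723 kg, m_f = 4,723 − 2,930 = 1,793 kg; Δv = 356×9.80665×ln(2.634) = 3491.2×0.9686 ≈ 3381 m/s.
Total Δv = 3345 + 4333 + 3381 = 11059 m/s.

Δv ≈ 11100 m/s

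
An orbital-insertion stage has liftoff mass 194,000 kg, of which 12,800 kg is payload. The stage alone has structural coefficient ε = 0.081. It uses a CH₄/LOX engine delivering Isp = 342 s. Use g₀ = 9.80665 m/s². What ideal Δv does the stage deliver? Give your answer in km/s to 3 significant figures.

Δv ≈ 6.56 km/s

Stage wet mass = m₀ − payload = 194,000 − 12,800 = 181,200 kg.
Stage dry mass = ε × stage wet mass = 0.081 × 181,200 = 14,677.2 kg.
Burnout mass m_f = stage dry + payload = 14,677.2 + 12,800 = 27,477.2 kg.
v_e = Isp · g₀ = 342 × 9.80665 = 3353.9 m/s.
Δv = v_e · ln(194,000/27,477.2) = 3353.9 × ln(7.06) = 3353.9 × 1.9545 ≈ 6555 m/s.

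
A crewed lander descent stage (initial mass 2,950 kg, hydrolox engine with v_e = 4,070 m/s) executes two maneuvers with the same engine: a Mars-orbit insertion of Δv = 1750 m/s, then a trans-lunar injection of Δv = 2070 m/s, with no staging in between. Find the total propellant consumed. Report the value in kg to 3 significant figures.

After the first burn: m = 2950 × exp(−1750/4070.0) = 2950 × 0.65053 = 1,919.06 kg.
After the second burn: m = 1,919.06 × exp(−2070/4070.0) = 1,919.06 × 0.60134 = 1,154.01 kg.
Total propellant = m₀ − m_final = 2950 − 1,154.01 = 1,795.99 kg.

total propellant consumed ≈ 1800 kg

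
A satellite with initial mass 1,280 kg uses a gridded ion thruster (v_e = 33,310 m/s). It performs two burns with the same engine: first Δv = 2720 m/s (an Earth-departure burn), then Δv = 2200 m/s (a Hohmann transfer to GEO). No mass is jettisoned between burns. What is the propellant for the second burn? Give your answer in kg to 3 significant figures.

After the first burn: m = 1280 × exp(−2720/33310.0) = 1280 × 0.92159 = 1,179.64 kg.
After the second burn: m = 1,179.64 × exp(−2200/33310.0) = 1,179.64 × 0.93609 = 1,104.25 kg.
Second-burn propellant = 1,179.64 − 1,104.25 = 75.39 kg.

propellant for the second burn ≈ 75.4 kg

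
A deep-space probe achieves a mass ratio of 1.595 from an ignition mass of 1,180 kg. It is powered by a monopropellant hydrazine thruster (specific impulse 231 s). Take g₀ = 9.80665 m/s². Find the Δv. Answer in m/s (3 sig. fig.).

v_e = Isp · g₀ = 231 × 9.80665 = 2265.3 m/s.
Δv = v_e · ln(1.595) = 2265.3 × 0.4669 ≈ 1057.6 m/s.

Δv ≈ 1060 m/s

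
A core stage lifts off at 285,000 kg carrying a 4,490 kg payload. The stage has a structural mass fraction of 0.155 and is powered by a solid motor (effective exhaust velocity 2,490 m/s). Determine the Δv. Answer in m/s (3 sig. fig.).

Stage wet mass = m₀ − payload = 285,000 − 4,490 = 280,510 kg.
Stage dry mass = ε × stage wet mass = 0.155 × 280,510 = 43,479.1 kg.
Burnout mass m_f = stage dry + payload = 43,479.1 + 4,490 = 47,969.1 kg.
Using Δv = v_e ln(m₀/m_f): Δv = v_e · ln(285,000/47,969.1) = 2490.0 × ln(5.941) = 2490.0 × 1.7819 ≈ 4437 m/s.

Δv ≈ 4440 m/s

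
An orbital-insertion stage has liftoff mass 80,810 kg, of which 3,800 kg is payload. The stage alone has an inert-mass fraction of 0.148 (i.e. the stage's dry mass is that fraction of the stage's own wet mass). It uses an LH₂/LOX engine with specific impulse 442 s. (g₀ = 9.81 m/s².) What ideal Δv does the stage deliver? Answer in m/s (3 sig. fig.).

Stage wet mass = m₀ − payload = 80,810 − 3,800 = 77,010 kg.
Stage dry mass = ε × stage wet mass = 0.148 × 77,010 = 11,397.5 kg.
Burnout mass m_f = stage dry + payload = 11,397.5 + 3,800 = 15,197.5 kg.
v_e = Isp · g₀ = 442 × 9.81 = 4336.0 m/s.
From the ideal rocket equation, Δv = v_e · ln(80,810/15,197.5) = 4336.0 × ln(5.317) = 4336.0 × 1.6710 ≈ 7245 m/s.

Δv ≈ 7250 m/s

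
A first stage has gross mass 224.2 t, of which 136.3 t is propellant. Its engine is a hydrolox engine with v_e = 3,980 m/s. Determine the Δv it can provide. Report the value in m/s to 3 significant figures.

Δv ≈ 3730 m/s

m_f = m₀ − m_prop = 224.2 − 136.3 = 87.9 t.
From the ideal rocket equation, Δv = v_e · ln(m₀/m_f) = 3980.0 × ln(2.551) = 3980.0 × 0.9363 ≈ 3726.6 m/s.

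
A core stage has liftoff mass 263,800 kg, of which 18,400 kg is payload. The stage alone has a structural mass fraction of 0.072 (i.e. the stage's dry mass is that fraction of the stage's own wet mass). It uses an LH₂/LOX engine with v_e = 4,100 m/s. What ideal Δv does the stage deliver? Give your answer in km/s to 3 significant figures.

Δv ≈ 8.16 km/s

Stage wet mass = m₀ − payload = 263,800 − 18,400 = 245,400 kg.
Stage dry mass = ε × stage wet mass = 0.072 × 245,400 = 17,668.8 kg.
Burnout mass m_f = stage dry + payload = 17,668.8 + 18,400 = 36,068.8 kg.
Δv = v_e · ln(263,800/36,068.8) = 4100.0 × ln(7.314) = 4100.0 × 1.9898 ≈ 8158 m/s.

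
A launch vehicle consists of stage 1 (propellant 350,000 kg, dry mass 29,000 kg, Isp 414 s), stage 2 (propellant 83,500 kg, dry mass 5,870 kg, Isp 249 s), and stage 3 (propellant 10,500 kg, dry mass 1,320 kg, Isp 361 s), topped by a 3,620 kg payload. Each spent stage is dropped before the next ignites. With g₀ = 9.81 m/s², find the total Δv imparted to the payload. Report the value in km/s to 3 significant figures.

Ignition mass of stage 1 = 350,000+29,000 + 83,500+5,870 + 10,500+1,320 + 3,620 = 483,810 kg.
Stage 1: m₀ = 483,810 kg, m_f = 483,810 − 350,000 = 133,810 kg; Δv = 414×9.81×ln(3.616) = 4061.3×1.2853 ≈ 5220 m/s.
Stage 2: m₀ = 104,810 kg, m_f = 104,810 − 83,500 = 21,310 kg; Δv = 249×9.81×ln(4.918) = 2442.7×1.5930 ≈ 3891 m/s.
Stage 3: m₀ = 15,440 kg, m_f = 15,440 − 10,500 = 4,940 kg; Δv = 361×9.81×ln(3.126) = 3541.4×1.1396 ≈ 4036 m/s.
Total Δv = 5220 + 3891 + 4036 = 13147 m/s.

Δv ≈ 13.1 km/s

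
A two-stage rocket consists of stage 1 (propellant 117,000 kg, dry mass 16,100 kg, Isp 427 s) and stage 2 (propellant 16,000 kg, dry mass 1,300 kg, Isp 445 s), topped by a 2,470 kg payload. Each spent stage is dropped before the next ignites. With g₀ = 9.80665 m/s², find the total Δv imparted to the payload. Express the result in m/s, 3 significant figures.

Ignition mass of stage 1 = 117,000+16,100 + 16,000+1,300 + 2,470 = 152,870 kg.
Stage 1: m₀ = 152,870 kg, m_f = 152,870 − 117,000 = 35,870 kg; Δv = 427×9.80665×ln(4.262) = 4187.4×1.4497 ≈ 6070 m/s.
Stage 2: m₀ = 19,770 kg, m_f = 19,770 − 16,000 = 3,770 kg; Δv = 445×9.80665×ln(5.244) = 4364.0×1.6571 ≈ 7231 m/s.
Total Δv = 6070 + 7231 = 13301 m/s.

Δv ≈ 13300 m/s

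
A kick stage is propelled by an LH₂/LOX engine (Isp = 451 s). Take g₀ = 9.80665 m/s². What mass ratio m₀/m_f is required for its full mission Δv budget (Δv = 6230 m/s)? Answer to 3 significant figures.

mass ratio ≈ 4.09

v_e = Isp · g₀ = 451 × 9.80665 = 4422.8 m/s.
Rocket equation: m₀/m_f = exp(Δv / v_e) = exp(6230 / 4422.8) = exp(1.4086) = 4.0903.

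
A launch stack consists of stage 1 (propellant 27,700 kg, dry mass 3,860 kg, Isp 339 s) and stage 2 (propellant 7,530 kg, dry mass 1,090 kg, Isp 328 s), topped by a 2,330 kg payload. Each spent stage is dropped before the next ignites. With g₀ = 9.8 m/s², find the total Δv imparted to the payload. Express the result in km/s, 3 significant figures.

Ignition mass of stage 1 = 27,700+3,860 + 7,530+1,090 + 2,330 = 42,510 kg.
Stage 1: m₀ = 42,510 kg, m_f = 42,510 − 27,700 = 14,810 kg; Δv = 339×9.8×ln(2.87) = 3322.2×1.0544 ≈ 3503 m/s.
Stage 2: m₀ = 10,950 kg, m_f = 10,950 − 7,530 = 3,420 kg; Δv = 328×9.8×ln(3.202) = 3214.4×1.1637 ≈ 3741 m/s.
Total Δv = 3503 + 3741 = 7244 m/s.

Δv ≈ 7.24 km/s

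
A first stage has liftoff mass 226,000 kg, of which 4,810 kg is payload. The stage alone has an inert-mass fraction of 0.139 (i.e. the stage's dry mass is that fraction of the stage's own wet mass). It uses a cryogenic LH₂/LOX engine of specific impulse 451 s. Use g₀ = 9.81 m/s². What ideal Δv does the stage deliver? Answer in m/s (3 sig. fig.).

Stage wet mass = m₀ − payload = 226,000 − 4,810 = 221,190 kg.
Stage dry mass = ε × stage wet mass = 0.139 × 221,190 = 30,745.4 kg.
Burnout mass m_f = stage dry + payload = 30,745.4 + 4,810 = 35,555.4 kg.
v_e = Isp · g₀ = 451 × 9.81 = 4424.3 m/s.
Rocket equation: Δv = v_e · ln(226,000/35,555.4) = 4424.3 × ln(6.356) = 4424.3 × 1.8494 ≈ 8183 m/s.

Δv ≈ 8180 m/s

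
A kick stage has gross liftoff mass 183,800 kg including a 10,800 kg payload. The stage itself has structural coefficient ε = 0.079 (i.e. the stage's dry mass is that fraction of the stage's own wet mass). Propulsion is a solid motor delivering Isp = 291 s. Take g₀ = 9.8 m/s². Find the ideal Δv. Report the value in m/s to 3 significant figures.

Stage wet mass = m₀ − payload = 183,800 − 10,800 = 173,000 kg.
Stage dry mass = ε × stage wet mass = 0.079 × 173,000 = 13,667 kg.
Burnout mass m_f = stage dry + payload = 13,667 + 10,800 = 24,467 kg.
v_e = Isp · g₀ = 291 × 9.8 = 2851.8 m/s.
Rocket equation: Δv = v_e · ln(183,800/24,467) = 2851.8 × ln(7.512) = 2851.8 × 2.0165 ≈ 5751 m/s.

Δv ≈ 5750 m/s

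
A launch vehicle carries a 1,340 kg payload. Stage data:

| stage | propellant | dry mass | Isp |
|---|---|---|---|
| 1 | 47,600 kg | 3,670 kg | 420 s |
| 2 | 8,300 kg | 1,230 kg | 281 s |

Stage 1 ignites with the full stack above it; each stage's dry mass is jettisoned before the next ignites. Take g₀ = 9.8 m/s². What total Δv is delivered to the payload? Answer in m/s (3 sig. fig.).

Δv ≈ 9950 m/s

Ignition mass of stage 1 = 47,600+3,670 + 8,300+1,230 + 1,340 = 62,140 kg.
Stage 1: m₀ = 62,140 kg, m_f = 62,140 − 47,600 = 14,540 kg; Δv = 420×9.8×ln(4.274) = 4116.0×1.4525 ≈ 5978 m/s.
Stage 2: m₀ = 10,870 kg, m_f = 10,870 − 8,300 = 2,570 kg; Δv = 281×9.8×ln(4.23) = 2753.8×1.4421 ≈ 3971 m/s.
Total Δv = 5978 + 3971 = 9949 m/s.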